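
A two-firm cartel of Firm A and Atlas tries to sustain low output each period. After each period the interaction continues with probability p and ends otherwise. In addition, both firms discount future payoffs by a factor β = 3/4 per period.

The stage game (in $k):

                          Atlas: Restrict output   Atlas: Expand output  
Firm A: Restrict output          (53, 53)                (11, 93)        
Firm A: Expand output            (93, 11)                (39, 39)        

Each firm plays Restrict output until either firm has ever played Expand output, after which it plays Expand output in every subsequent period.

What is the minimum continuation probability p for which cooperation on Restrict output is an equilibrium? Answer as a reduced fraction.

With continuation probability p and discount β, the effective per-period discount factor is βp.
Grim-trigger IC: βp ≥ (93−53)/(93−39) = 20/27.
So p ≥ (20/27)/(3/4) = 80/81.

80/81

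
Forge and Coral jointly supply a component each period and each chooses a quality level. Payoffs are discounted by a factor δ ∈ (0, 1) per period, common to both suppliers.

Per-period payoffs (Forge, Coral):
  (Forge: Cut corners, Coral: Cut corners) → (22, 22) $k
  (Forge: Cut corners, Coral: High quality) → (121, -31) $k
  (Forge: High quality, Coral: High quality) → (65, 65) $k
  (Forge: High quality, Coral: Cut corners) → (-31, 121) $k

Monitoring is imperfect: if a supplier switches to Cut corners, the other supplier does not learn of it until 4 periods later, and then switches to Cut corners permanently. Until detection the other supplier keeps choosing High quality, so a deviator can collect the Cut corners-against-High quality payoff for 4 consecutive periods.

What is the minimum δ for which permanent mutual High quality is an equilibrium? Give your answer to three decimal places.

Deviating for the 4 undetected periods gains 121−65 = 56 per period over cooperation, then loses 65−22 = 43 per period forever once punishment starts.
Gain: 56(1 + δ + … + δ^3); loss: 43·δ^4/(1−δ).
No profitable deviation ⇔ 56(1−δ^4) ≤ 43·δ^4, i.e. δ^4 ≥ 56/(56+43) = 56/99.
Hence δ ≥ (56/99)^(1/4) ≈ 0.867.

0.867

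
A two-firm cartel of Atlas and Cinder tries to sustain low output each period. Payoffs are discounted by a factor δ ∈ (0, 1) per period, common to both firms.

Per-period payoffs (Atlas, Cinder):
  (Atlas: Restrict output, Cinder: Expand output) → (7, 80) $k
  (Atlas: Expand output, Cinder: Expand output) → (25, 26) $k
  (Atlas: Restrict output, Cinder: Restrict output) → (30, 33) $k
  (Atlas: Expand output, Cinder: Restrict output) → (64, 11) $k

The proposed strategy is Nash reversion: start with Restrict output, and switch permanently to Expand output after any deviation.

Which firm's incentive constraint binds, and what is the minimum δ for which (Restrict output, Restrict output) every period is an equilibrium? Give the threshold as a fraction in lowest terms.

Atlas; δ ≥ 34/39

Atlas: cooperation gives 30 each period; deviation gives 64 once then 25 forever.
  30/(1−δ) ≥ 64 + 25δ/(1−δ) ⇒ δ ≥ 34/39.
Cinder: cooperation gives 33 each period; deviation gives 80 once then 26 forever.
  δ ≥ 47/54.
Both must hold, so the binding constraint is Atlas's: δ ≥ 34/39.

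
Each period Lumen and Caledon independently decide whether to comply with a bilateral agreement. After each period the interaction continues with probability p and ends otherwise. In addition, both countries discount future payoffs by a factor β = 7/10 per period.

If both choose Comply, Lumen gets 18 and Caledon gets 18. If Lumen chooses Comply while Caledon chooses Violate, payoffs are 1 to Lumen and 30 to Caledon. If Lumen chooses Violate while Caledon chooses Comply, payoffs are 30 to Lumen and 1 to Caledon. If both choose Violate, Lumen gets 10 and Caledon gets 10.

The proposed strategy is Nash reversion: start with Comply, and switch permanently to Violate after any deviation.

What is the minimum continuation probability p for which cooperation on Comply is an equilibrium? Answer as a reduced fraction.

Expected continuation weight on next period's payoff is β·p = 7/10·p, which plays the role of the discount factor.
Cooperation requires 7/10·p ≥ (30−18)/(30−10) = 3/5, hence p ≥ 6/7.

6/7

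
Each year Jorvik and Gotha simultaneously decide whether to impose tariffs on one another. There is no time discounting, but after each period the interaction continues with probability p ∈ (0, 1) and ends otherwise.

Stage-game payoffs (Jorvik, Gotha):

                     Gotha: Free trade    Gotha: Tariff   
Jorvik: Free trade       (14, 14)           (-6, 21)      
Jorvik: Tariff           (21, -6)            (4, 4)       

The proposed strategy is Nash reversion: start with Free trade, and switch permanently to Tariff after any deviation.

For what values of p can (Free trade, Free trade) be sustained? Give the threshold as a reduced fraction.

7/17

With no time discounting, the continuation probability p plays the role of the discount factor.
Grim-trigger IC: 14/(1−p) ≥ 21 + 4p/(1−p) ⇒ p ≥ (21−14)/(21−4) = 7/17.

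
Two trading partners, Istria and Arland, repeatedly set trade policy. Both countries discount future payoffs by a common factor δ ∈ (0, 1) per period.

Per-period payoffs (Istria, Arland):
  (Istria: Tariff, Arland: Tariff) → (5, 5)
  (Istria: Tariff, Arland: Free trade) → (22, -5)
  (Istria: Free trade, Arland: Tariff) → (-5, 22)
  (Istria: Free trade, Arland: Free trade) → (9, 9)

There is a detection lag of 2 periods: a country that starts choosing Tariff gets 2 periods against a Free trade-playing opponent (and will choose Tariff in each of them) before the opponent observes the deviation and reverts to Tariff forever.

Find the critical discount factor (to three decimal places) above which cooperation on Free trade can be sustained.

0.874

Deviating for the 2 undetected periods gains 22−9 = 13 per period over cooperation, then loses 9−5 = 4 per period forever once punishment starts.
Gain: 13(1 + δ + … + δ^1); loss: 4·δ^2/(1−δ).
No profitable deviation ⇔ 13(1−δ^2) ≤ 4·δ^2, i.e. δ^2 ≥ 13/(13+4) = 13/17.
Hence δ ≥ (13/17)^(1/2) ≈ 0.874.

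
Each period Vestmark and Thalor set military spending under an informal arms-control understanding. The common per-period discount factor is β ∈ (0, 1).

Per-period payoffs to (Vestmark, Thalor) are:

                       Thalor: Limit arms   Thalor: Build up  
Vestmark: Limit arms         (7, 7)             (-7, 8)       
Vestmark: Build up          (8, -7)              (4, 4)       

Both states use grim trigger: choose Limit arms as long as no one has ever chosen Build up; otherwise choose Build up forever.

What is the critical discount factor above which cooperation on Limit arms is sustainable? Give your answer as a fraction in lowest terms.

One-period gain from deviating is 8 − 7 = 1. The loss is 7 − 4 = 3 in every subsequent period, with present value 3·β/(1−β).
Deviation is unprofitable when 3·β/(1−β) ≥ 1, i.e. β/(1−β) ≥ 1/3.
Equivalently β ≥ 1/(1+3) = 1/4.

1/4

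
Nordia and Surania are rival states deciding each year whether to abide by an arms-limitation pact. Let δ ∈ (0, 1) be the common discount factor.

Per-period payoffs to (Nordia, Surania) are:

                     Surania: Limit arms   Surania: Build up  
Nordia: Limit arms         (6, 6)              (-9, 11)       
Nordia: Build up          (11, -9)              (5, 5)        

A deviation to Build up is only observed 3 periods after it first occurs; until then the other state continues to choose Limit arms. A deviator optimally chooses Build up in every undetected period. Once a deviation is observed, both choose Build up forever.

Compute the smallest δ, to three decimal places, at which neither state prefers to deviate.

0.941

Deviating for the 3 undetected periods gains 11−6 = 5 per period over cooperation, then loses 6−5 = 1 per period forever once punishment starts.
Gain: 5(1 + δ + … + δ^2); loss: 1·δ^3/(1−δ).
No profitable deviation ⇔ 5(1−δ^3) ≤ 1·δ^3, i.e. δ^3 ≥ 5/(5+1) = 5/6.
Hence δ ≥ (5/6)^(1/3) ≈ 0.941.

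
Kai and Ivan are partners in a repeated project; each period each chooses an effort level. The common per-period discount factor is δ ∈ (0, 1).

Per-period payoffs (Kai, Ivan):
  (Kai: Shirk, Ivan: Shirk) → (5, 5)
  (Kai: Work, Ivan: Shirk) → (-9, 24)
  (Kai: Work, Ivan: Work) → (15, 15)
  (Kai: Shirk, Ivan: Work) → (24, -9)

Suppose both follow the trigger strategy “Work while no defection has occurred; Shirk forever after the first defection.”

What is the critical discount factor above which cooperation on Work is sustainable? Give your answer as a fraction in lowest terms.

Cooperation forever yields 15 each period: 15/(1−δ).
Deviating yields 24 once, then 5 forever: 24 + 5δ/(1−δ).
No profitable deviation requires 15/(1−δ) ≥ 24 + 5δ/(1−δ).
Multiplying by (1−δ): 15 ≥ 24(1−δ) + 5δ = 24 − 19δ.
So 19δ ≥ 9, i.e. δ ≥ 9/19.

9/19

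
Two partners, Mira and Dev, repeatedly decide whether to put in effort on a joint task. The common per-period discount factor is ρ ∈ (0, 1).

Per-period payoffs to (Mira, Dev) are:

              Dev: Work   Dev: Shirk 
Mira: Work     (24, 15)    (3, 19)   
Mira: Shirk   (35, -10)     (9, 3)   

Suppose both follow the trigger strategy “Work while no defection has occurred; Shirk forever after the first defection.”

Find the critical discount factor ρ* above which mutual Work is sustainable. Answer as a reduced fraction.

Mira: cooperation gives 24 each period; deviation gives 35 once then 9 forever.
  24/(1−ρ) ≥ 35 + 9ρ/(1−ρ) ⇒ ρ ≥ 11/26.
Dev: cooperation gives 15 each period; deviation gives 19 once then 3 forever.
  ρ ≥ 4/16 = 1/4.
Both must hold, so the binding constraint is Mira's: ρ ≥ 11/26.

11/26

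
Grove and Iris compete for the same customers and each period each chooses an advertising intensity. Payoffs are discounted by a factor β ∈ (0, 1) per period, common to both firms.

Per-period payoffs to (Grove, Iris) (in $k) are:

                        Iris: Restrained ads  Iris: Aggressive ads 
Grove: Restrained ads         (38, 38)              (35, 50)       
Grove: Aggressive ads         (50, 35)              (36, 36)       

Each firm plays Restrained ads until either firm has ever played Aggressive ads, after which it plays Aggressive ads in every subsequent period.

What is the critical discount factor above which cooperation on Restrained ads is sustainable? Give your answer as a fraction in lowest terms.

One-period gain from deviating is 50 − 38 = 12. The loss is 38 − 36 = 2 in every subsequent period, with present value 2·β/(1−β).
Deviation is unprofitable when 2·β/(1−β) ≥ 12, i.e. β/(1−β) ≥ 6.
Equivalently β ≥ 12/(12+2) = 6/7.

6/7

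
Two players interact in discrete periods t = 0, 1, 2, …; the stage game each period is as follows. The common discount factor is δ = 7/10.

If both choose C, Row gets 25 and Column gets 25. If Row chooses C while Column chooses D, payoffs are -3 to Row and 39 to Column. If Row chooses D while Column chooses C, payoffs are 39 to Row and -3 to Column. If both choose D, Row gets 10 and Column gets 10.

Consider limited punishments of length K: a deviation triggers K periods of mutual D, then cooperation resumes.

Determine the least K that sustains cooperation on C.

2

IC: δ(1−δ^K)/(1−δ) ≥ (39−25)/(25−10) = 14/15.
With δ = 7/10: need 1 − δ^K ≥ 14/15·(1−7/10)/(7/10), i.e. δ^K ≤ 0.6000.
Since (7/10)^1 = 0.7000 and (7/10)^2 = 0.4900, the smallest such K is 2.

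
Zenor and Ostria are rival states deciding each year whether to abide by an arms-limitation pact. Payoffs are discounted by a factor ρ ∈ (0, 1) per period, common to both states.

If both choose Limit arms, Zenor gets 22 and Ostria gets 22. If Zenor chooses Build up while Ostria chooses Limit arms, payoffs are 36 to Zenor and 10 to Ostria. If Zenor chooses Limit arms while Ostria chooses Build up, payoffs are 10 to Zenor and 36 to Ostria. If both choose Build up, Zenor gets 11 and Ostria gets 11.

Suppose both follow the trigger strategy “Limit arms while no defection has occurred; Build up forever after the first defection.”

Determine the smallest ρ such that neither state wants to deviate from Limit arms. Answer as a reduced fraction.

14/25

Cooperation forever yields 22 each period: 22/(1−ρ).
Deviating yields 36 once, then 11 forever: 36 + 11ρ/(1−ρ).
No profitable deviation requires 22/(1−ρ) ≥ 36 + 11ρ/(1−ρ).
Multiplying by (1−ρ): 22 ≥ 36(1−ρ) + 11ρ = 36 − 25ρ.
So 25ρ ≥ 14, i.e. ρ ≥ 14/25.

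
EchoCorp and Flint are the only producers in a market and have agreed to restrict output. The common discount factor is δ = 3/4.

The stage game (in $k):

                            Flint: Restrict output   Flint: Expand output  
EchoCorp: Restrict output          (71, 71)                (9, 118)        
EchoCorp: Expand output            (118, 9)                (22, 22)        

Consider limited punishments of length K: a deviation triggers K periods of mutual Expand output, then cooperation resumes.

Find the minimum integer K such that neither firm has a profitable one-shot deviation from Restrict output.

2

IC: δ(1−δ^K)/(1−δ) ≥ (118−71)/(71−22) = 47/49.
With δ = 3/4: need 1 − δ^K ≥ 47/49·(1−3/4)/(3/4), i.e. δ^K ≤ 0.6803.
Since (3/4)^1 = 0.7500 and (3/4)^2 = 0.5625, the smallest such K is 2.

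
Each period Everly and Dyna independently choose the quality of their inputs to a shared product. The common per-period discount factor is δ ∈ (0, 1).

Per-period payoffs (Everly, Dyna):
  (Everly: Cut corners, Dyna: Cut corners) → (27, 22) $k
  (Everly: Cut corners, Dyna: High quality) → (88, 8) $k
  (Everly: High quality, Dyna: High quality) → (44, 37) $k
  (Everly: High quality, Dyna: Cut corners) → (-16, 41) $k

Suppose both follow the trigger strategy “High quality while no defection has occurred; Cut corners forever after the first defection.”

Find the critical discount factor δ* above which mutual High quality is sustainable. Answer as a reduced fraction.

For Everly: deviation gain 88−44 = 44, per-period punishment loss 44−27 = 17. IC gives δ ≥ 44/61.
For Dyna: gain 4, loss 15 per period, so δ ≥ 4/19.
The tighter constraint is Everly's, so cooperation needs δ ≥ 44/61.

44/61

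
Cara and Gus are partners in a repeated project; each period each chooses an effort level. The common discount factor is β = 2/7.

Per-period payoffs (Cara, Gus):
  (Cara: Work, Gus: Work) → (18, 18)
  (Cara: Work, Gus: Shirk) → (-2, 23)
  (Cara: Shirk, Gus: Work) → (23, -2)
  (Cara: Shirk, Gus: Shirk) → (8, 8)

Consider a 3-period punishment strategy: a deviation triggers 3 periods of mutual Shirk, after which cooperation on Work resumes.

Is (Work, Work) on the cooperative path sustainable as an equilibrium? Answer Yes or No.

A one-shot deviation gives 23 now, then 8 for 3 periods, then back to 18.
Gain from deviating: (23−18) today; loss: (18−8) in each of the next 3 periods.
No-deviation condition: (18−8)(β+…+β^3) ≥ 23−18, i.e. β+…+β^3 ≥ 1/2.
At β = 2/7: β+…+β^3 = 0.3907 < 0.5000.
So cooperation is not sustainable.

No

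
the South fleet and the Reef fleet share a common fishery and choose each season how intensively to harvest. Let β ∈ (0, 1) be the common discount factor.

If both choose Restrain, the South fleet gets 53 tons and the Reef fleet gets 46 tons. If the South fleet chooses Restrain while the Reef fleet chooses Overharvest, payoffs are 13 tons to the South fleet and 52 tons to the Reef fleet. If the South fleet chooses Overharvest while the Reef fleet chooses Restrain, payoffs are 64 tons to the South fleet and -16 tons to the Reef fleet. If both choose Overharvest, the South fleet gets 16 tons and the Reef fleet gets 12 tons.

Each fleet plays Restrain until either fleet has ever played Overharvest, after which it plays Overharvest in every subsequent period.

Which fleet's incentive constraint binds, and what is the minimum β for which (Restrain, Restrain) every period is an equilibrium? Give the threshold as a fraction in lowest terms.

For the South fleet: deviation gain 64−53 = 11, per-period punishment loss 53−16 = 37. IC gives β ≥ 11/48.
For the Reef fleet: gain 6, loss 34 per period, so β ≥ 6/40 = 3/20.
The tighter constraint is the South fleet's, so cooperation needs β ≥ 11/48.

the South fleet; β ≥ 11/48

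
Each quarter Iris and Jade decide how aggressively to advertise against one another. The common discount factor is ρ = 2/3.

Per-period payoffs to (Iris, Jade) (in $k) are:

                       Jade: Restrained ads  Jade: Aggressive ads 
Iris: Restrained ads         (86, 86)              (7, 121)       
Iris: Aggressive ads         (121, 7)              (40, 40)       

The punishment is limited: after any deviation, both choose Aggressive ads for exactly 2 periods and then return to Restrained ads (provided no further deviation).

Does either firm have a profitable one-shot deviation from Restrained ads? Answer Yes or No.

No

Comparing payoff streams over the 3 periods until play realigns: cooperate → 86(1+ρ+…+ρ^2); deviate → 121 + 40(ρ+…+ρ^2).
Cooperation is sustained iff (86−40)(ρ+…+ρ^2) ≥ 121−86.
ρ+…+ρ^2 = 2/3·(1−(2/3)^2)/(1−2/3) = 1.1111, and (121−86)/(86−40) = 0.7609.
1.1111 ≥ 0.7609, so cooperation is sustainable.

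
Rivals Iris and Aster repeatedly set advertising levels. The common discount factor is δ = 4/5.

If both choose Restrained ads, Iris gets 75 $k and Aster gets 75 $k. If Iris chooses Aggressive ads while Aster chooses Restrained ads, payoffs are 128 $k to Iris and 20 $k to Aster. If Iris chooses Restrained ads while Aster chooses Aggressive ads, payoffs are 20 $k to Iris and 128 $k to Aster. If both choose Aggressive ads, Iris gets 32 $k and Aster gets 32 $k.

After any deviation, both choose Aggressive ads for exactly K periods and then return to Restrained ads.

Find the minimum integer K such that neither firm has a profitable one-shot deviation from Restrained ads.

Need Σ_{k=1}^{K} δ^k ≥ (128−75)/(75−32) = 1.2326 at δ = 4/5.
At K = 1 the sum is 0.8000 < 1.2326; at K = 2 it is 1.4400 ≥ 1.2326.
So the minimum punishment length is K = 2.

2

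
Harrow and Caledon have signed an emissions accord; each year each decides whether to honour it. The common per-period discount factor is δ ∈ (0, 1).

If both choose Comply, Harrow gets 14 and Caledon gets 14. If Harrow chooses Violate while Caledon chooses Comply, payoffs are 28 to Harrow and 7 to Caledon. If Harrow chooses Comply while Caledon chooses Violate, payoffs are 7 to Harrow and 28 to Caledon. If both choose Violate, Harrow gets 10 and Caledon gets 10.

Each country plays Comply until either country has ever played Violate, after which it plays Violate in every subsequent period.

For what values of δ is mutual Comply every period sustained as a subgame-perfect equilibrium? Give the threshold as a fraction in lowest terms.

Under grim trigger the critical discount factor is (T−C)/(T−P) with T = 28, C = 14, P = 10.
δ* = (28−14)/(28−10) = 14/18 = 7/9.

7/9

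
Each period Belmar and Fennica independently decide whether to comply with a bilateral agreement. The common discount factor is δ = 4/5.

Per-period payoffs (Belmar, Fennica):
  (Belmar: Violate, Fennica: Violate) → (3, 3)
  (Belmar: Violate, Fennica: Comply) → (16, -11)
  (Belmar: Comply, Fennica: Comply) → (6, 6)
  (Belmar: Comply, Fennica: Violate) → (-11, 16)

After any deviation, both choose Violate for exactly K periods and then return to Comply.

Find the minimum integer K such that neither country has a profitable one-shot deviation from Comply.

9

No profitable deviation requires (6−3)(δ+…+δ^K) ≥ 16−6, i.e. δ+…+δ^K ≥ 10/3 ≈ 3.3333.
With δ = 4/5, the partial sums are K=1: 0.8000, K=2: 1.4400, …, K=7: 3.1611, K=8: 3.3289, K=9: 3.4631.
K = 9 is the first length at which the sum reaches 3.3333.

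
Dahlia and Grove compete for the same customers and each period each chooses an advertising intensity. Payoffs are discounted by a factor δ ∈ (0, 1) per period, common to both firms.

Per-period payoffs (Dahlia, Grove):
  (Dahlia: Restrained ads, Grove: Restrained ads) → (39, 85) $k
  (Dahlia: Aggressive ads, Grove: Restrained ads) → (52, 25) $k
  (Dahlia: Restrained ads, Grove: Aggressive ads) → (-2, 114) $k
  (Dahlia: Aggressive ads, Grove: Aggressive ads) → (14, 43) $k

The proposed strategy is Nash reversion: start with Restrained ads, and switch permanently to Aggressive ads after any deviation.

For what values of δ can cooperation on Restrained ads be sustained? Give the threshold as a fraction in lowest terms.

For Dahlia: deviation gain 52−39 = 13, per-period punishment loss 39−14 = 25. IC gives δ ≥ 13/38.
For Grove: gain 29, loss 42 per period, so δ ≥ 29/71.
The tighter constraint is Grove's, so cooperation needs δ ≥ 29/71.

29/71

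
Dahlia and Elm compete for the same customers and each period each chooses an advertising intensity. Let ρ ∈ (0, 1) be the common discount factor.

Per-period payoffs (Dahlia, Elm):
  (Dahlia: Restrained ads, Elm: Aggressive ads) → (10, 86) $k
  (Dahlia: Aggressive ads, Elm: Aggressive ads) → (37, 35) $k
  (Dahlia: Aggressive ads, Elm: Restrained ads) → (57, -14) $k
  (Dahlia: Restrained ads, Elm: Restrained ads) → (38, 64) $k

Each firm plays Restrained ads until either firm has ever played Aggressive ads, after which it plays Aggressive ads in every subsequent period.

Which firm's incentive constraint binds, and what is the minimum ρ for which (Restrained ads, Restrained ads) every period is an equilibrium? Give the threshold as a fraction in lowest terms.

Dahlia: cooperation gives 38 each period; deviation gives 57 once then 37 forever.
  38/(1−ρ) ≥ 57 + 37ρ/(1−ρ) ⇒ ρ ≥ 19/20.
Elm: cooperation gives 64 each period; deviation gives 86 once then 35 forever.
  ρ ≥ 22/51.
Both must hold, so the binding constraint is Dahlia's: ρ ≥ 19/20.

Dahlia; ρ ≥ 19/20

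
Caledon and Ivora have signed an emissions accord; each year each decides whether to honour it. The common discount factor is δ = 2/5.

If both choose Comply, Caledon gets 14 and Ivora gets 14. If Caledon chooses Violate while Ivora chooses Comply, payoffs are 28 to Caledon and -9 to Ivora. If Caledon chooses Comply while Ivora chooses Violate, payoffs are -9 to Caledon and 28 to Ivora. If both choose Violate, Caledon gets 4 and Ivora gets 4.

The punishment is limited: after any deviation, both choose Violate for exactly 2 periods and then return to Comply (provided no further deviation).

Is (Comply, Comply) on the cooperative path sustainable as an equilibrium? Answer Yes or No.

IC: δ+…+δ^2 ≥ (28−14)/(14−4) = 7/5.
At δ = 2/5: partial sum = 0.5600 < 1.4000. Cooperation not sustainable.

No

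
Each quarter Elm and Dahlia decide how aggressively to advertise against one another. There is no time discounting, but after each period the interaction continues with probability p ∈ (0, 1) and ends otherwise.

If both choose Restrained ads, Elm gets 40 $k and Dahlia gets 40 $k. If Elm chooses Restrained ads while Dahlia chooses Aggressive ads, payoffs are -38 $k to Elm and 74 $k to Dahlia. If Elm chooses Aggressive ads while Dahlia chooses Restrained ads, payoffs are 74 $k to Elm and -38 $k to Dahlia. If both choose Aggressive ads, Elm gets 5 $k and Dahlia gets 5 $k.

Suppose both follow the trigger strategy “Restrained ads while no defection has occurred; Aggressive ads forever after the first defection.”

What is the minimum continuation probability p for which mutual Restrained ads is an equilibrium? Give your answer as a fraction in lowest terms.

With no time discounting, the continuation probability p plays the role of the discount factor.
Grim-trigger IC: 40/(1−p) ≥ 74 + 5p/(1−p) ⇒ p ≥ (74−40)/(74−5) = 34/69.

34/69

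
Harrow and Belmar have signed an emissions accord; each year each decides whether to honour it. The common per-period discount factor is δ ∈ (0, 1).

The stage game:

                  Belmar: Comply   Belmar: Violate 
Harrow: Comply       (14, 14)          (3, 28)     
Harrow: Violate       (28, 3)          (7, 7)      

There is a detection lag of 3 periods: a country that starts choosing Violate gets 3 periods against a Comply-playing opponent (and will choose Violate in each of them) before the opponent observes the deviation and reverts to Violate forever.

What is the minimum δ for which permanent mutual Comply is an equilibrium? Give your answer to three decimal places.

0.874

Deviating for the 3 undetected periods gains 28−14 = 14 per period over cooperation, then loses 14−7 = 7 per period forever once punishment starts.
Gain: 14(1 + δ + … + δ^2); loss: 7·δ^3/(1−δ).
No profitable deviation ⇔ 14(1−δ^3) ≤ 7·δ^3, i.e. δ^3 ≥ 14/(14+7) = 2/3.
Hence δ ≥ (2/3)^(1/3) ≈ 0.874.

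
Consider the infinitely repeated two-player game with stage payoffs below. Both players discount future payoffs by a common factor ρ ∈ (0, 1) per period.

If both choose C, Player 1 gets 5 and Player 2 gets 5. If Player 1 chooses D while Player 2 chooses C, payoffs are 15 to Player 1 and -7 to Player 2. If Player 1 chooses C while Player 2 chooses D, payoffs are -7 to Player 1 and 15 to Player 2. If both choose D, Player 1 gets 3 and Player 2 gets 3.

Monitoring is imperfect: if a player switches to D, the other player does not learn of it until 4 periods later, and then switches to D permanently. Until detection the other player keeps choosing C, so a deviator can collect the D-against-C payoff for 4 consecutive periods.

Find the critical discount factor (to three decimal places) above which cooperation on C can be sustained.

0.955

The best deviation is to choose D for all 4 undetected periods, earning 15 each, then 3 forever once detected.
Deviation value: 15(1−ρ^4)/(1−ρ) + 3ρ^4/(1−ρ); cooperation value: 5/(1−ρ).
IC: 5 ≥ 15(1−ρ^4) + 3ρ^4 = 15 − 12ρ^4.
So ρ^4 ≥ 10/12 = 5/6, giving ρ ≥ (5/6)^(1/4) ≈ 0.955.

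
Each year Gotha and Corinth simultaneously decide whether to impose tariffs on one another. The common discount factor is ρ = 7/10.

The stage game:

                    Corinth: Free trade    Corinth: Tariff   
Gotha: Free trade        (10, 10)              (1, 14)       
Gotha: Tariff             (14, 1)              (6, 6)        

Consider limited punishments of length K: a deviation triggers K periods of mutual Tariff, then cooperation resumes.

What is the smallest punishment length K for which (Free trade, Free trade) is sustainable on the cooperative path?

IC: ρ(1−ρ^K)/(1−ρ) ≥ (14−10)/(10−6) = 1.
With ρ = 7/10: need 1 − ρ^K ≥ 1·(1−7/10)/(7/10), i.e. ρ^K ≤ 0.5714.
Since (7/10)^1 = 0.7000 and (7/10)^2 = 0.4900, the smallest such K is 2.

2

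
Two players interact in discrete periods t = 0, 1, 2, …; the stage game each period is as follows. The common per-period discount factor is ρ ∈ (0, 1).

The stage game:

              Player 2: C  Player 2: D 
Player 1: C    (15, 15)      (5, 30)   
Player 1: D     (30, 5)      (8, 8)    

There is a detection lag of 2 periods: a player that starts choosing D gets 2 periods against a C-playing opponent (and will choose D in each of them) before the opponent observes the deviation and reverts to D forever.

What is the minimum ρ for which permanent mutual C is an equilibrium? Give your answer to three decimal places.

The best deviation is to choose D for all 2 undetected periods, earning 30 each, then 8 forever once detected.
Deviation value: 30(1−ρ^2)/(1−ρ) + 8ρ^2/(1−ρ); cooperation value: 15/(1−ρ).
IC: 15 ≥ 30(1−ρ^2) + 8ρ^2 = 30 − 22ρ^2.
So ρ^2 ≥ 15/22, giving ρ ≥ (15/22)^(1/2) ≈ 0.826.

0.826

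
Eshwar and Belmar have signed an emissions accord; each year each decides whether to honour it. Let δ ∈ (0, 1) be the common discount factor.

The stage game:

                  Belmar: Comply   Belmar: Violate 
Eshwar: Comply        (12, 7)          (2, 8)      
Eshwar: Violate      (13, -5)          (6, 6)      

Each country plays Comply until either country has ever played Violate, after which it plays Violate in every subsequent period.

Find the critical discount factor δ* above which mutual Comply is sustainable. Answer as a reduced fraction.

1/2

Eshwar: cooperation gives 12 each period; deviation gives 13 once then 6 forever.
  12/(1−δ) ≥ 13 + 6δ/(1−δ) ⇒ δ ≥ 1/7.
Belmar: cooperation gives 7 each period; deviation gives 8 once then 6 forever.
  δ ≥ 1/2.
Both must hold, so the binding constraint is Belmar's: δ ≥ 1/2.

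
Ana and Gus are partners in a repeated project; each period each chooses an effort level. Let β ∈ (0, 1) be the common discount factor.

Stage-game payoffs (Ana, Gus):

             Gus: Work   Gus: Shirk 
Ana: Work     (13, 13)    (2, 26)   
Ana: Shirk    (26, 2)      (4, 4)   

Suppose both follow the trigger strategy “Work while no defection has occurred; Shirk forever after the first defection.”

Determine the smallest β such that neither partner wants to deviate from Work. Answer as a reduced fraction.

13/22

Under grim trigger the critical discount factor is (T−C)/(T−P) with T = 26, C = 13, P = 4.
β* = (26−13)/(26−4) = 13/22.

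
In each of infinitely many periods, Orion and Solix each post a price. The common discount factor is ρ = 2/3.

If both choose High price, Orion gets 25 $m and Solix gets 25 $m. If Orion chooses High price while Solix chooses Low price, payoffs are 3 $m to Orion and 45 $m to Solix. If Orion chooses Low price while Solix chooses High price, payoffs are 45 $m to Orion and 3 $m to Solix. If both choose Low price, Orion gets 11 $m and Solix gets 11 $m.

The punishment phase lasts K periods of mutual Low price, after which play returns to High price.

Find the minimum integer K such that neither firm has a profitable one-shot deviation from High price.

4

No profitable deviation requires (25−11)(ρ+…+ρ^K) ≥ 45−25, i.e. ρ+…+ρ^K ≥ 10/7 ≈ 1.4286.
With ρ = 2/3, the partial sums are K=1: 0.6667, K=2: 1.1111, K=3: 1.4074, K=4: 1.6049.
K = 4 is the first length at which the sum reaches 1.4286.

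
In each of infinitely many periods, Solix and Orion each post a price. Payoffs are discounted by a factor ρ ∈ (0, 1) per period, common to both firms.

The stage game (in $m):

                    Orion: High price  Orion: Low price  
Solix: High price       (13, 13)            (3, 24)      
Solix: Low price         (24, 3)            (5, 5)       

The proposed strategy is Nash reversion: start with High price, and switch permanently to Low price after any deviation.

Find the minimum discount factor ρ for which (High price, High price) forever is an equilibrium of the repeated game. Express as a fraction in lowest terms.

11/19

Cooperation forever yields 13 each period: 13/(1−ρ).
Deviating yields 24 once, then 5 forever: 24 + 5ρ/(1−ρ).
No profitable deviation requires 13/(1−ρ) ≥ 24 + 5ρ/(1−ρ).
Multiplying by (1−ρ): 13 ≥ 24(1−ρ) + 5ρ = 24 − 19ρ.
So 19ρ ≥ 11, i.e. ρ ≥ 11/19.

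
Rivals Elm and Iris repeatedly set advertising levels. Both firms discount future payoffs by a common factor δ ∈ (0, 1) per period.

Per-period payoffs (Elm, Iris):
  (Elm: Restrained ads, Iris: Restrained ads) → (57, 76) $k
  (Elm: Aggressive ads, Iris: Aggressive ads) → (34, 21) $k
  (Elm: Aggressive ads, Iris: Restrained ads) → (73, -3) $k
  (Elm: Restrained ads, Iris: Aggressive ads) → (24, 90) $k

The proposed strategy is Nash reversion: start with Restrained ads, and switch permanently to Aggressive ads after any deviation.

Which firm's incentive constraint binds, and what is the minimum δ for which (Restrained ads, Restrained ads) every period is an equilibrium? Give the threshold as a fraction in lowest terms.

For Elm: deviation gain 73−57 = 16, per-period punishment loss 57−34 = 23. IC gives δ ≥ 16/39.
For Iris: gain 14, loss 55 per period, so δ ≥ 14/69.
The tighter constraint is Elm's, so cooperation needs δ ≥ 16/39.

Elm; δ ≥ 16/39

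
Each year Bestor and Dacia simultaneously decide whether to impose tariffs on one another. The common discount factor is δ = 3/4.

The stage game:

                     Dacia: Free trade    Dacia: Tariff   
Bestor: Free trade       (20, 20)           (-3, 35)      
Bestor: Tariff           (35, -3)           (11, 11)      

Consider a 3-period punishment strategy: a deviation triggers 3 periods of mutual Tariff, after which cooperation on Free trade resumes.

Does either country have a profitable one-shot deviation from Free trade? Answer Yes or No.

IC: δ+…+δ^3 ≥ (35−20)/(20−11) = 5/3.
At δ = 3/4: partial sum = 1.7344 ≥ 1.6667. Cooperation sustainable.

No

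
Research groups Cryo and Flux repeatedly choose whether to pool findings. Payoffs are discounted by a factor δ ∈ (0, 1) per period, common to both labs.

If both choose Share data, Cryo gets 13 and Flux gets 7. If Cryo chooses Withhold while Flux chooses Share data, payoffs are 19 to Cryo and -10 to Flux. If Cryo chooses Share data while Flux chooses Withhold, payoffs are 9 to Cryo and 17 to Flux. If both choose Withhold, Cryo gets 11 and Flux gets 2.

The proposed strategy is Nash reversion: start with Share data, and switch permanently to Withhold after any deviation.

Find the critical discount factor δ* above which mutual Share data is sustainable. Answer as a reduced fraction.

3/4

Cryo: cooperation gives 13 each period; deviation gives 19 once then 11 forever.
  13/(1−δ) ≥ 19 + 11δ/(1−δ) ⇒ δ ≥ 6/8 = 3/4.
Flux: cooperation gives 7 each period; deviation gives 17 once then 2 forever.
  δ ≥ 10/15 = 2/3.
Both must hold, so the binding constraint is Cryo's: δ ≥ 3/4.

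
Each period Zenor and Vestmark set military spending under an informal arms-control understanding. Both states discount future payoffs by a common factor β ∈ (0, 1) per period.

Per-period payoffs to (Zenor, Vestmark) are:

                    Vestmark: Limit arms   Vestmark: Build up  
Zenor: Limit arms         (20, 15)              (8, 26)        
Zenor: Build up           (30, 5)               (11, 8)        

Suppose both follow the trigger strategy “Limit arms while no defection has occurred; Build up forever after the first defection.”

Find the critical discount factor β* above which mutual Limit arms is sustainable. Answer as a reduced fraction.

Zenor: cooperation gives 20 each period; deviation gives 30 once then 11 forever.
  20/(1−β) ≥ 30 + 11β/(1−β) ⇒ β ≥ 10/19.
Vestmark: cooperation gives 15 each period; deviation gives 26 once then 8 forever.
  β ≥ 11/18.
Both must hold, so the binding constraint is Vestmark's: β ≥ 11/18.

11/18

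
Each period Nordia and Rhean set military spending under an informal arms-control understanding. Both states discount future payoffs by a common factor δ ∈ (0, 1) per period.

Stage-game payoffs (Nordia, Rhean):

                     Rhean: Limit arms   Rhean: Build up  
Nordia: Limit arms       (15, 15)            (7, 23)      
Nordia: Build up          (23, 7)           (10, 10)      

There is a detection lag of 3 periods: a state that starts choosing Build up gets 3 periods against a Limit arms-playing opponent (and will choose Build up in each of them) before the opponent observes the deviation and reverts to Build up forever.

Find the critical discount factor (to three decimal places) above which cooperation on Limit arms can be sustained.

0.851

The best deviation is to choose Build up for all 3 undetected periods, earning 23 each, then 10 forever once detected.
Deviation value: 23(1−δ^3)/(1−δ) + 10δ^3/(1−δ); cooperation value: 15/(1−δ).
IC: 15 ≥ 23(1−δ^3) + 10δ^3 = 23 − 13δ^3.
So δ^3 ≥ 8/13, giving δ ≥ (8/13)^(1/3) ≈ 0.851.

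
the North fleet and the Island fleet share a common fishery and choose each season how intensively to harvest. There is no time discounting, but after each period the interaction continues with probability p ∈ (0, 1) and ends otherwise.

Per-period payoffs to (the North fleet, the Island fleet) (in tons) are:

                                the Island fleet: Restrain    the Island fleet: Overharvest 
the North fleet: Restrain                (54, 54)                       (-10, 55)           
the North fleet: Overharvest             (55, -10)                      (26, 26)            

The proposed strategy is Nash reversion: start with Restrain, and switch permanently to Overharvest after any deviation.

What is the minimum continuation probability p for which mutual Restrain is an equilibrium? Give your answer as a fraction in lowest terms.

With no time discounting, the continuation probability p plays the role of the discount factor.
Grim-trigger IC: 54/(1−p) ≥ 55 + 26p/(1−p) ⇒ p ≥ (55−54)/(55−26) = 1/29.

1/29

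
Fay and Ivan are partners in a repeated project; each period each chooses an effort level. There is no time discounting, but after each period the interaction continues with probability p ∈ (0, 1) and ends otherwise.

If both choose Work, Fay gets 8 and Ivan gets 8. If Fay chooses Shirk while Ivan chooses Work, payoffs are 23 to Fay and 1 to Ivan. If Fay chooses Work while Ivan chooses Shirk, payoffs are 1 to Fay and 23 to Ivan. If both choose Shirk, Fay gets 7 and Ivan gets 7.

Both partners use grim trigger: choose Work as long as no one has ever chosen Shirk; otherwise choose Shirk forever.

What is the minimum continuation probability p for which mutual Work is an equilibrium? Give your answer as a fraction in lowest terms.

With no time discounting, the continuation probability p plays the role of the discount factor.
Grim-trigger IC: 8/(1−p) ≥ 23 + 7p/(1−p) ⇒ p ≥ (23−8)/(23−7) = 15/16.

15/16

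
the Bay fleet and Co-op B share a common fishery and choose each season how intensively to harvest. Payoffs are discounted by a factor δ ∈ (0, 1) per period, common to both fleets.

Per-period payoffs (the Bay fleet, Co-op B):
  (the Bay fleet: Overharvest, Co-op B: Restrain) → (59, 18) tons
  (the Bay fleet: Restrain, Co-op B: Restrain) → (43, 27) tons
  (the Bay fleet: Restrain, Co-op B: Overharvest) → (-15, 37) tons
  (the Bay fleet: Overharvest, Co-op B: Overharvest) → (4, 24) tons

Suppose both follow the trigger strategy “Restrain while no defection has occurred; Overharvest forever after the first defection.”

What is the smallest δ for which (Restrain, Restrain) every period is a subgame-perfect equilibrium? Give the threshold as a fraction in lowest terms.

For the Bay fleet: deviation gain 59−43 = 16, per-period punishment loss 43−4 = 39. IC gives δ ≥ 16/55.
For Co-op B: gain 10, loss 3 per period, so δ ≥ 10/13.
The tighter constraint is Co-op B's, so cooperation needs δ ≥ 10/13.

10/13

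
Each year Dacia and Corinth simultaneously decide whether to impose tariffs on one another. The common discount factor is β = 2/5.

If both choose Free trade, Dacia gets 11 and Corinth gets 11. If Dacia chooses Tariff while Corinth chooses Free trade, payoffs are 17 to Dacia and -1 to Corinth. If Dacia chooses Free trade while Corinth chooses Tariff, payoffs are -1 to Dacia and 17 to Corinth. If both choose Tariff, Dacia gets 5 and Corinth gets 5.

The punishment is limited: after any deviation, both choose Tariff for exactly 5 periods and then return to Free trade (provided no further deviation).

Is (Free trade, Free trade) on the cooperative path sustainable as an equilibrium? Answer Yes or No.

IC: β+…+β^5 ≥ (17−11)/(11−5) = 1.
At β = 2/5: partial sum = 0.6598 < 1.0000. Cooperation not sustainable.

No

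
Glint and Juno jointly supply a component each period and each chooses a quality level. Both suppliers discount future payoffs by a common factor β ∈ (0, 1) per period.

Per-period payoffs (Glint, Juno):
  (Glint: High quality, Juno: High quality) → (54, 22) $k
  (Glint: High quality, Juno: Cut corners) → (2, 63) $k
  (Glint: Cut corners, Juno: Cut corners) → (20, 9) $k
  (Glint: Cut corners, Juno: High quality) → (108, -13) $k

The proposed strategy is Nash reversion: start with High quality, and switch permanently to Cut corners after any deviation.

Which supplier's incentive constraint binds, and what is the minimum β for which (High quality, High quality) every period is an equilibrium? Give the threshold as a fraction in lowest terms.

Juno; β ≥ 41/54

For Glint: deviation gain 108−54 = 54, per-period punishment loss 54−20 = 34. IC gives β ≥ 54/88 = 27/44.
For Juno: gain 41, loss 13 per period, so β ≥ 41/54.
The tighter constraint is Juno's, so cooperation needs β ≥ 41/54.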